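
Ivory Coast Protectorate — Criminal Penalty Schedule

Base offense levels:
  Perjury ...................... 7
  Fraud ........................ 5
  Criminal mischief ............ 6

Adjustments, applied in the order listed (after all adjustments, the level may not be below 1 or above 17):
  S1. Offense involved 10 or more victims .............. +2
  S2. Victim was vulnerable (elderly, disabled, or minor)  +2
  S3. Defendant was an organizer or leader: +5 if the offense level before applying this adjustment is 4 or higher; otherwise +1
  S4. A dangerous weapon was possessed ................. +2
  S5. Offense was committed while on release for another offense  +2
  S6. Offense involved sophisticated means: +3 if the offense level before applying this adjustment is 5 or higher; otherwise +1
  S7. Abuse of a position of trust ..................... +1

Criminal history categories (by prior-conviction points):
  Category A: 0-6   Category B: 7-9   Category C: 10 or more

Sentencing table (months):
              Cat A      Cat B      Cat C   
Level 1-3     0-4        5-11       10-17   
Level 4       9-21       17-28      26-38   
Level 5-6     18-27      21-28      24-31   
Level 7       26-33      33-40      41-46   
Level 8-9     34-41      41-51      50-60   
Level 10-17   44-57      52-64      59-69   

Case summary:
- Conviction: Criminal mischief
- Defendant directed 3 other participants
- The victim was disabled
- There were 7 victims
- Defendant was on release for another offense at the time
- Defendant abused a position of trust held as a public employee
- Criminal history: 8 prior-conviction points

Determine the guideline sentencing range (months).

Base offense level for criminal mischief: 6.
S1 does not apply.
S2 applies: 6 + 2 = 8.
S3 applies (level before this adjustment is 8 ≥ 4, so +5): 8 + 5 = 13.
S4 does not apply.
S5 applies: 13 + 2 = 15.
S7 applies: 15 + 1 = 16.
Final offense level: 16.
Criminal history: 8 prior points → Category B (7-9).
Level 16 falls in the 10-17 band.
Grid: Level 10-17 × Category B = 52-64 months.

52-64 months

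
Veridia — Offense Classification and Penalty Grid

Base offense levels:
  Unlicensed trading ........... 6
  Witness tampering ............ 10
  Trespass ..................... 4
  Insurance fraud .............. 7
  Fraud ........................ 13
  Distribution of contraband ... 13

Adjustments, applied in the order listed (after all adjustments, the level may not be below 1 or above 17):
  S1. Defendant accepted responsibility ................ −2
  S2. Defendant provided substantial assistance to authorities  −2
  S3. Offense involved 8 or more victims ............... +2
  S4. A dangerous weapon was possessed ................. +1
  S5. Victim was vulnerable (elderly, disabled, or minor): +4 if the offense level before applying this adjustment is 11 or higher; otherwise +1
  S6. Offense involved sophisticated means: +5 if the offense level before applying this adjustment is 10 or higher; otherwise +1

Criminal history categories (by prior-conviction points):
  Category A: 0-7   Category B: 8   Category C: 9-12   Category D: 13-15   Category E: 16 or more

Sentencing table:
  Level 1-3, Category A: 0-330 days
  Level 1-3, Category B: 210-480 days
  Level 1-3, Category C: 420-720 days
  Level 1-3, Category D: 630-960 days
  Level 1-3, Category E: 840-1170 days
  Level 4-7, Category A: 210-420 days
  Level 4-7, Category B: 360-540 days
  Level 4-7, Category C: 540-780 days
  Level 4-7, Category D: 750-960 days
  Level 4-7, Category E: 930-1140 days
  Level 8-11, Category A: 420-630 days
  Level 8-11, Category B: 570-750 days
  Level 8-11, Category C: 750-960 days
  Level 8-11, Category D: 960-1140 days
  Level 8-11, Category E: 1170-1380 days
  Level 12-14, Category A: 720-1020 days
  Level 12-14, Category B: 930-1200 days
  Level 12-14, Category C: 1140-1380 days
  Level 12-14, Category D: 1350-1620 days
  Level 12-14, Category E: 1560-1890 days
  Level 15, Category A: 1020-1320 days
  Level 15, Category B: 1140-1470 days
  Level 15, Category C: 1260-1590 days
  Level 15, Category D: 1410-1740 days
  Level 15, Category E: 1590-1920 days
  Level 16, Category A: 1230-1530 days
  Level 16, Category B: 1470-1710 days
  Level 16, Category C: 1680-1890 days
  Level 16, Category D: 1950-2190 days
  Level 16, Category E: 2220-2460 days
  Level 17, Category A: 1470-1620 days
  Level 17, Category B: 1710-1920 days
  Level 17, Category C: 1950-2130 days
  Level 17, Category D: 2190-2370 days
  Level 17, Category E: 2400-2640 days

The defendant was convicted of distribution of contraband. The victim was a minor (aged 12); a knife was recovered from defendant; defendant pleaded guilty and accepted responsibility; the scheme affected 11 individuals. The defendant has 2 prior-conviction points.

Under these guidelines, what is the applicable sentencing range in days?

Base offense level for distribution of contraband: 13.
S1 applies: 13 − 2 = 11.
S2 does not apply.
S3 applies: 11 + 2 = 13.
S4 applies: 13 + 1 = 14.
S5 applies (level before this adjustment is 14 ≥ 11, so +4): 14 + 4 = 18.
Level 18 exceeds the maximum of 17; capped at 17.
Final offense level: 17.
Criminal history: 2 prior points → Category A (0-7).
Level 17 falls in the 17 band.
Grid: Level 17 × Category A = 1470-1620 days.

1470-1620 days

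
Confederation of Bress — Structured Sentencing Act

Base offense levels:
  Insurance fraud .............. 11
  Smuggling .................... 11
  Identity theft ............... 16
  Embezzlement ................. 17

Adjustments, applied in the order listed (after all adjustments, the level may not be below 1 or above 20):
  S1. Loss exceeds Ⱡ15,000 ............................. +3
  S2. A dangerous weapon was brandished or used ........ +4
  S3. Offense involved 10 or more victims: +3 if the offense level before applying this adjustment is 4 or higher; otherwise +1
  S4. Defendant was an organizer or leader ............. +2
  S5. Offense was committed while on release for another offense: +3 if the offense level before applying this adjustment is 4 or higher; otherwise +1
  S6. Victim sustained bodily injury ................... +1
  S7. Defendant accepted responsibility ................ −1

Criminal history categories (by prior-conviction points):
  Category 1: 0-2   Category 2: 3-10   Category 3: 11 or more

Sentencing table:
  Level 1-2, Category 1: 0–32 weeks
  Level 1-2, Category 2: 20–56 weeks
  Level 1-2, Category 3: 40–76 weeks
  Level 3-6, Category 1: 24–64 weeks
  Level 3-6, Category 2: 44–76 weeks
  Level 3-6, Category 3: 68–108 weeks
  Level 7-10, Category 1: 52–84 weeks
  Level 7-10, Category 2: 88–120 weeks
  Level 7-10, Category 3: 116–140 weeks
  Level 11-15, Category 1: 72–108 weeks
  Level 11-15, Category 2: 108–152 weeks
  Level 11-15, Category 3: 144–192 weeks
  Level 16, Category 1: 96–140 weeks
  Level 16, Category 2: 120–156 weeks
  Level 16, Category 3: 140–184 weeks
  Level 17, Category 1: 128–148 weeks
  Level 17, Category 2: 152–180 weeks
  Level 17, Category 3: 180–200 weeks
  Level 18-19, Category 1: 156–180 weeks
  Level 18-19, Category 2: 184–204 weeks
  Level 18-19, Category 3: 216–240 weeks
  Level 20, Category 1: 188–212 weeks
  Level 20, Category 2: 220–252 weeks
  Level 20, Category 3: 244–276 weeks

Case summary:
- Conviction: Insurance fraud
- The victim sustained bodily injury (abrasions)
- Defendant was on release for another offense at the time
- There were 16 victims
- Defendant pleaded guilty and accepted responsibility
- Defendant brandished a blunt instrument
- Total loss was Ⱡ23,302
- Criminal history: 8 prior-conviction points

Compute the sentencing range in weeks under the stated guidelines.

Base offense level for insurance fraud: 11.
S1 applies: 11 + 3 = 14.
S2 applies: 14 + 4 = 18.
S3 applies (level before this adjustment is 18 ≥ 4, so +3): 18 + 3 = 21.
S5 applies (level before this adjustment is 21 ≥ 4, so +3): 21 + 3 = 24.
S6 applies: 24 + 1 = 25.
S7 applies: 25 − 1 = 24.
Level 24 exceeds the maximum of 20; capped at 20.
Final offense level: 20.
Criminal history: 8 prior points → Category 2 (3-10).
Level 20 falls in the 20 band.
Grid: Level 20 × Category 2 = 220-252 weeks.

220-252 weeks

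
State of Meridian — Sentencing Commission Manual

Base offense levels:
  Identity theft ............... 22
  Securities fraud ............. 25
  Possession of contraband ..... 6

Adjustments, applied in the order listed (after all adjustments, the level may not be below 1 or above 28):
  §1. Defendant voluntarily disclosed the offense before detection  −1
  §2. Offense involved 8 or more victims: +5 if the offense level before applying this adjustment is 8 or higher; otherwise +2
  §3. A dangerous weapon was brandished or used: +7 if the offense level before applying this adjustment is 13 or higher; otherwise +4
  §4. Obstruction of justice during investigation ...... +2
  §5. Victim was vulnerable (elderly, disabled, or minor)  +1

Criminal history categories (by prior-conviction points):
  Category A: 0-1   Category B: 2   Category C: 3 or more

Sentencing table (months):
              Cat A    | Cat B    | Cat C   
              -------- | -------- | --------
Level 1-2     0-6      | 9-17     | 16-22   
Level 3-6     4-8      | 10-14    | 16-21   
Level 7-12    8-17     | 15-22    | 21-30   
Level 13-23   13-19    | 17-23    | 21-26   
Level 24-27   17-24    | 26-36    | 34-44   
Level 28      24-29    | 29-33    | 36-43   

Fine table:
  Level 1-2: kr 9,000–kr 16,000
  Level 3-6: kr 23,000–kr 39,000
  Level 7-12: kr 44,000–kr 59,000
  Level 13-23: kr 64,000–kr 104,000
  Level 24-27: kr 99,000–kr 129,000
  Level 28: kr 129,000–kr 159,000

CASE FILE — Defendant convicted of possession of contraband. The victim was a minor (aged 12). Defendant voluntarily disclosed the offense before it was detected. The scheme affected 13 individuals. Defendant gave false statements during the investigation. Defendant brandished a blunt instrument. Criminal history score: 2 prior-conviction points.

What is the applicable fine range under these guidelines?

Base offense level for possession of contraband: 6.
§1 applies: 6 − 1 = 5.
§2 applies (level before this adjustment is 5 < 8, so +2): 5 + 2 = 7.
§3 applies (level before this adjustment is 7 < 13, so +4): 7 + 4 = 11.
§4 applies: 11 + 2 = 13.
§5 applies: 13 + 1 = 14.
Final offense level: 14.
Level 14 falls in the 13-23 band.
Fine table: Level 13-23 → kr 64,000–kr 104,000.

kr 64,000–kr 104,000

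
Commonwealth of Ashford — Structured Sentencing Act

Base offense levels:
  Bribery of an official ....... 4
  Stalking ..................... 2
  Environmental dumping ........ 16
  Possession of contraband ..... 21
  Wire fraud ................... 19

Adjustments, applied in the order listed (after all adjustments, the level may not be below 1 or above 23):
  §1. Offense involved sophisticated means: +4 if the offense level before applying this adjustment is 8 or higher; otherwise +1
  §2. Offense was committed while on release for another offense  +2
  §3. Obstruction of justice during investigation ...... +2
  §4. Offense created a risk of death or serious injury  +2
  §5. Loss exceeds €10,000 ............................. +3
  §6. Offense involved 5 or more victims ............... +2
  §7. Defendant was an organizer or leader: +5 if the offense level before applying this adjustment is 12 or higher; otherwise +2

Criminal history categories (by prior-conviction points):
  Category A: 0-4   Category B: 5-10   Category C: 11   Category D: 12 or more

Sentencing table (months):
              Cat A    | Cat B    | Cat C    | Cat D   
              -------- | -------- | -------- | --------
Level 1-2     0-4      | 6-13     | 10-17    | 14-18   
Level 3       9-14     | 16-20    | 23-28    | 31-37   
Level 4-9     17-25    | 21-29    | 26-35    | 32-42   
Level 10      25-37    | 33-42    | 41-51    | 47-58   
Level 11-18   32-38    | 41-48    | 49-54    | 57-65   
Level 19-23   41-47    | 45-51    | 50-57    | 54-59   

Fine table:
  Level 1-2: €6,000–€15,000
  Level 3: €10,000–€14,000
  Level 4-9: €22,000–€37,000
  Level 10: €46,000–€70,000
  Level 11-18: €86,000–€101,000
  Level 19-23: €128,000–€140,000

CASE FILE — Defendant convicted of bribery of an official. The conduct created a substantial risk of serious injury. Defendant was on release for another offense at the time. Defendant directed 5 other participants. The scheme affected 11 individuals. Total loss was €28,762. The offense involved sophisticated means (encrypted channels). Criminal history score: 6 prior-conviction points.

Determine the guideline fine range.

€128,000–€140,000

Base offense level for bribery of an official: 4.
§1 applies (level before this adjustment is 4 < 8, so +1): 4 + 1 = 5.
§2 applies: 5 + 2 = 7.
§4 applies: 7 + 2 = 9.
§5 applies: 9 + 3 = 12.
§6 applies: 12 + 2 = 14.
§7 applies (level before this adjustment is 14 ≥ 12, so +5): 14 + 5 = 19.
Final offense level: 19.
Level 19 falls in the 19-23 band.
Fine table: Level 19-23 → €128,000–€140,000.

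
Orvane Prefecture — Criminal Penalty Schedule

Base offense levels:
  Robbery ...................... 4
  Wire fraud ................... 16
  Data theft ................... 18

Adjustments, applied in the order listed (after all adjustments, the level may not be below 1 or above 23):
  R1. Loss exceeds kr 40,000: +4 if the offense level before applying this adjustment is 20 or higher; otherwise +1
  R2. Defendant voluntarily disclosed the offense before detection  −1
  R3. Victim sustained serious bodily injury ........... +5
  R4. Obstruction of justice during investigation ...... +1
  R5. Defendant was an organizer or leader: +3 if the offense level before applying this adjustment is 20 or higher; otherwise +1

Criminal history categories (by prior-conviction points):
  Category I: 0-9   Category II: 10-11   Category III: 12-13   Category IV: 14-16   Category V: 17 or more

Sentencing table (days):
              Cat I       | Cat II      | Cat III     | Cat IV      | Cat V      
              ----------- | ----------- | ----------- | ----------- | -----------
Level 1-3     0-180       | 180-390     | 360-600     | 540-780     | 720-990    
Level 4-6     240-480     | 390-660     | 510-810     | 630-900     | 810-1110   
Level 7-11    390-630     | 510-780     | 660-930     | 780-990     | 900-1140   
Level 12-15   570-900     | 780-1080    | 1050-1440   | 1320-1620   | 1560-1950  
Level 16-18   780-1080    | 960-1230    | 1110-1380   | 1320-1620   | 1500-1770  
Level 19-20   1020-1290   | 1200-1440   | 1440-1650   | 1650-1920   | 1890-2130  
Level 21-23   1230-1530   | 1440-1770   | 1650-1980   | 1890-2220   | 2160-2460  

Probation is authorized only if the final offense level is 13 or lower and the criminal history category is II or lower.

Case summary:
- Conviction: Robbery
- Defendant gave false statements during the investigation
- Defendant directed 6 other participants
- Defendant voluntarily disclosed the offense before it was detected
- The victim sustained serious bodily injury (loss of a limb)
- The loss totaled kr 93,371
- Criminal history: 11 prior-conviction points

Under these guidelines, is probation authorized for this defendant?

Base offense level for robbery: 4.
R1 applies (level before this adjustment is 4 < 20, so +1): 4 + 1 = 5.
R2 applies: 5 − 1 = 4.
R3 applies: 4 + 5 = 9.
R4 applies: 9 + 1 = 10.
R5 applies (level before this adjustment is 10 < 20, so +1): 10 + 1 = 11.
Final offense level: 11.
Criminal history: 11 prior points → Category II (10-11).
Level 11 falls in the 7-11 band.
Grid: Level 7-11 × Category II = 510-780 days.
Probation check: level 11 ≤ 13 and category II ≤ II → eligible.

Yes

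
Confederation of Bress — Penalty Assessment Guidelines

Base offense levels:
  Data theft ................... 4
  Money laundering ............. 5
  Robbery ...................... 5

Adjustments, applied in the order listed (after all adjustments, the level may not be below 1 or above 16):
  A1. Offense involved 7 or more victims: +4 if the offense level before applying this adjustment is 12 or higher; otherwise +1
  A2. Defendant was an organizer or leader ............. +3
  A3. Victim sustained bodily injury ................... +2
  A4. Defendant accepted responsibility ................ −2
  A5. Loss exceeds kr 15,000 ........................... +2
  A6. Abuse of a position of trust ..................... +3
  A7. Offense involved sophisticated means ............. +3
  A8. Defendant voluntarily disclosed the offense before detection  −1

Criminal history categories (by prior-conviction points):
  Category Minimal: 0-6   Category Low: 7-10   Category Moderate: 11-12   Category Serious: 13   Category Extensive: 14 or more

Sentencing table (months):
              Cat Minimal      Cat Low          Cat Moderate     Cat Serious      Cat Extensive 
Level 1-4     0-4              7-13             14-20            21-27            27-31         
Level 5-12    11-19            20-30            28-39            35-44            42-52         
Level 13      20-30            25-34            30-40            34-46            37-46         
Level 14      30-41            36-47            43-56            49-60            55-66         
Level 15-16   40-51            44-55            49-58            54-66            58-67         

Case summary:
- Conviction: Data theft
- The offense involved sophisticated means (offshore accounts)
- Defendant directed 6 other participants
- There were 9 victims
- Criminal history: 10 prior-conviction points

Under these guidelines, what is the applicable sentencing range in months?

20-30 months

Base offense level for data theft: 4.
A1 applies (level before this adjustment is 4 < 12, so +1): 4 + 1 = 5.
A2 applies: 5 + 3 = 8.
A4 does not apply.
A5 does not apply.
A6 does not apply.
A7 applies: 8 + 3 = 11.
A8 does not apply.
Final offense level: 11.
Criminal history: 10 prior points → Category Low (7-10).
Level 11 falls in the 5-12 band.
Grid: Level 5-12 × Category Low = 20-30 months.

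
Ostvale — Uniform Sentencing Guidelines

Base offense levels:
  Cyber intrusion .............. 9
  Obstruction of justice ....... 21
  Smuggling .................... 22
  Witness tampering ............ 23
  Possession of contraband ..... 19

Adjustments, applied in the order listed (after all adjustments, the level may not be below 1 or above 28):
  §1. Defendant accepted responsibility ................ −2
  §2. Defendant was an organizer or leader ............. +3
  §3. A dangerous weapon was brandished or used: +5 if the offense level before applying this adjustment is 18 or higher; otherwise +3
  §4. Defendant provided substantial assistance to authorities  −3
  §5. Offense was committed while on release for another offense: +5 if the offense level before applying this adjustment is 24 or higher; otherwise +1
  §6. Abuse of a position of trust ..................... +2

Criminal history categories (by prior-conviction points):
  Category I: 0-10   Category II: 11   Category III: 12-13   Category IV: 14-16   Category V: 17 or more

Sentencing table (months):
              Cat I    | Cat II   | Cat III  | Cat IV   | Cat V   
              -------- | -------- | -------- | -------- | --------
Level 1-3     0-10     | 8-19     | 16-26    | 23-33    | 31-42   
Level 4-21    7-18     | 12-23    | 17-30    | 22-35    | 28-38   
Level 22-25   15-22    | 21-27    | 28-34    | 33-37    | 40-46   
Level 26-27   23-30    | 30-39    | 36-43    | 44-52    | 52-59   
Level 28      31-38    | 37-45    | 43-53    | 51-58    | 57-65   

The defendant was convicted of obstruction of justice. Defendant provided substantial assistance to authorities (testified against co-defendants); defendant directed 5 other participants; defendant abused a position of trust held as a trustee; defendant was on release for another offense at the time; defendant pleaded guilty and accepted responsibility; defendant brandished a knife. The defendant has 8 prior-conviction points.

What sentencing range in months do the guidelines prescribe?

31-38 months

Base offense level for obstruction of justice: 21.
§1 applies: 21 − 2 = 19.
§2 applies: 19 + 3 = 22.
§3 applies (level before this adjustment is 22 ≥ 18, so +5): 22 + 5 = 27.
§4 applies: 27 − 3 = 24.
§5 applies (level before this adjustment is 24 ≥ 24, so +5): 24 + 5 = 29.
§6 applies: 29 + 2 = 31.
Level 31 exceeds the maximum of 28; capped at 28.
Final offense level: 28.
Criminal history: 8 prior points → Category I (0-10).
Level 28 falls in the 28 band.
Grid: Level 28 × Category I = 31-38 months.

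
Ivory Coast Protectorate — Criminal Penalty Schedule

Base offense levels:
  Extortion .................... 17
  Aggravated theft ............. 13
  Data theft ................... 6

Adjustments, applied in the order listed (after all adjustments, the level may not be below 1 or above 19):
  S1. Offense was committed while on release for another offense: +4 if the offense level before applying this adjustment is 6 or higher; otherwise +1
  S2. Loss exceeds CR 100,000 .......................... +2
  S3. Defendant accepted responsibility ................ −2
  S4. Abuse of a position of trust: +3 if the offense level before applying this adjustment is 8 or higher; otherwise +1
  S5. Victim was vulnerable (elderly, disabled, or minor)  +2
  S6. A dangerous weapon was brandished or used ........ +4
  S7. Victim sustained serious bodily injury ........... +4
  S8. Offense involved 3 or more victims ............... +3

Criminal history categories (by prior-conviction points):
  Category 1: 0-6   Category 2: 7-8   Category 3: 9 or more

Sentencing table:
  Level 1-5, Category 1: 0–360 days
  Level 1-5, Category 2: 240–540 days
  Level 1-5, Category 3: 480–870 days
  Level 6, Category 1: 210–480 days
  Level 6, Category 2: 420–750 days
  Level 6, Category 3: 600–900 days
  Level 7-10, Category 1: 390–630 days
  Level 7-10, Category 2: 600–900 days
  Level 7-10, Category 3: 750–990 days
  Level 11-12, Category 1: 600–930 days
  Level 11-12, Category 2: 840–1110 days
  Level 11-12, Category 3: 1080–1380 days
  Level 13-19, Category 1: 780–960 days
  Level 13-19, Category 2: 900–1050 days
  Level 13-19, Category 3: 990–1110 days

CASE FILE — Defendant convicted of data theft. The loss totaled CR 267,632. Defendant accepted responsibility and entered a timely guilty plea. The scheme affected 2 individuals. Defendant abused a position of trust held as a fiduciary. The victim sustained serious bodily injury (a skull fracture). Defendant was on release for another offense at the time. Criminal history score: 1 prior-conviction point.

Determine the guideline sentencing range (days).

Base offense level for data theft: 6.
S1 applies (level before this adjustment is 6 ≥ 6, so +4): 6 + 4 = 10.
S2 applies: 10 + 2 = 12.
S3 applies: 12 − 2 = 10.
S4 applies (level before this adjustment is 10 ≥ 8, so +3): 10 + 3 = 13.
S7 applies: 13 + 4 = 17.
S8 does not apply.
Final offense level: 17.
Criminal history: 1 prior point → Category 1 (0-6).
Level 17 falls in the 13-19 band.
Grid: Level 13-19 × Category 1 = 780-960 days.

780-960 days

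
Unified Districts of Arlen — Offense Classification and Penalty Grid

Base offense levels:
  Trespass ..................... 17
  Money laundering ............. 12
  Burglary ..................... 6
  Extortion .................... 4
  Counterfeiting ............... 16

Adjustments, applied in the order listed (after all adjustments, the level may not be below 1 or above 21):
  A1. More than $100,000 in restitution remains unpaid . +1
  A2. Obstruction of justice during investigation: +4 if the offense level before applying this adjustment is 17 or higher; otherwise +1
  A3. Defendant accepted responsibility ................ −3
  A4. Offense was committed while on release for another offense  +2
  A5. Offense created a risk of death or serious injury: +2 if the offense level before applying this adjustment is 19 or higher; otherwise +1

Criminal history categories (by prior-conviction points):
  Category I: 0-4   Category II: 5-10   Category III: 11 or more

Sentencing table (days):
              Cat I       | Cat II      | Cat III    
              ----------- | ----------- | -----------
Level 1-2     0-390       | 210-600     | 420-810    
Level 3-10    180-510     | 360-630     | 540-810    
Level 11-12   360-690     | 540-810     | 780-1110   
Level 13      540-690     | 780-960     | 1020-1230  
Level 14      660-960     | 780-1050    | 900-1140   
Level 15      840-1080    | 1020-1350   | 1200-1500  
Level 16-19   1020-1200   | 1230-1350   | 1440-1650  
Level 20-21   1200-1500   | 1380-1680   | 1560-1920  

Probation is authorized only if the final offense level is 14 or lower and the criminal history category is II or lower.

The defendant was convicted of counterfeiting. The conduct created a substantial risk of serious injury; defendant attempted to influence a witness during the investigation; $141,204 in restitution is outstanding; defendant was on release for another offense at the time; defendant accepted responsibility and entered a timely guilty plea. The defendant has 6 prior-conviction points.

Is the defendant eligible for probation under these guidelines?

Base offense level for counterfeiting: 16.
A1 applies: 16 + 1 = 17.
A2 applies (level before this adjustment is 17 ≥ 17, so +4): 17 + 4 = 21.
A3 applies: 21 − 3 = 18.
A4 applies: 18 + 2 = 20.
A5 applies (level before this adjustment is 20 ≥ 19, so +2): 20 + 2 = 22.
Level 22 exceeds the maximum of 21; capped at 21.
Final offense level: 21.
Criminal history: 6 prior points → Category II (5-10).
Level 21 falls in the 20-21 band.
Grid: Level 20-21 × Category II = 1380-1680 days.
Probation check: level 21 > 14 and category II ≤ II → not eligible.

No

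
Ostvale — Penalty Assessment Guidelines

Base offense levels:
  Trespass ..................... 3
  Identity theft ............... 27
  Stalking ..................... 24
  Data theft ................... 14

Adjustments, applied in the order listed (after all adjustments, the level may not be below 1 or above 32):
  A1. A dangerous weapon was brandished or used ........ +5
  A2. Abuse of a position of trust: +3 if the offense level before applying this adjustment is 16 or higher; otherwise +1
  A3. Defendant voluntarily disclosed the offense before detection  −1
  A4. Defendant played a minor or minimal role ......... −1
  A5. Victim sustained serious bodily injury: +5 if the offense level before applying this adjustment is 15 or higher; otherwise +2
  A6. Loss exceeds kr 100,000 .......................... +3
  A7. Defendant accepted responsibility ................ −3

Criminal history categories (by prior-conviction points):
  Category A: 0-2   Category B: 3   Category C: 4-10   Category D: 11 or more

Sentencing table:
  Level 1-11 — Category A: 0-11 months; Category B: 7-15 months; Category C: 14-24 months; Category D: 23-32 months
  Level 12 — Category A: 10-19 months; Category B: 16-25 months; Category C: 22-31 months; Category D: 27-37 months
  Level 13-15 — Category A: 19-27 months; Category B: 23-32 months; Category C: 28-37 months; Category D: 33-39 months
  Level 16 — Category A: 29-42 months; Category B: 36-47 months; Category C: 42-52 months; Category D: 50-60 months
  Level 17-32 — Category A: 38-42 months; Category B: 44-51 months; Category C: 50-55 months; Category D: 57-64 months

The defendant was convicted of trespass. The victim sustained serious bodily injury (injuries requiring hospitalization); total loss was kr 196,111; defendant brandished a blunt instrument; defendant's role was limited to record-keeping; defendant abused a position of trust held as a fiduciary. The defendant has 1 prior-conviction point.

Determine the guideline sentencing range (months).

Base offense level for trespass: 3.
A1 applies: 3 + 5 = 8.
A2 applies (level before this adjustment is 8 < 16, so +1): 8 + 1 = 9.
A3 does not apply.
A4 applies: 9 − 1 = 8.
A5 applies (level before this adjustment is 8 < 15, so +2): 8 + 2 = 10.
A6 applies: 10 + 3 = 13.
Final offense level: 13.
Criminal history: 1 prior point → Category A (0-2).
Level 13 falls in the 13-15 band.
Grid: Level 13-15 × Category A = 19-27 months.

19-27 months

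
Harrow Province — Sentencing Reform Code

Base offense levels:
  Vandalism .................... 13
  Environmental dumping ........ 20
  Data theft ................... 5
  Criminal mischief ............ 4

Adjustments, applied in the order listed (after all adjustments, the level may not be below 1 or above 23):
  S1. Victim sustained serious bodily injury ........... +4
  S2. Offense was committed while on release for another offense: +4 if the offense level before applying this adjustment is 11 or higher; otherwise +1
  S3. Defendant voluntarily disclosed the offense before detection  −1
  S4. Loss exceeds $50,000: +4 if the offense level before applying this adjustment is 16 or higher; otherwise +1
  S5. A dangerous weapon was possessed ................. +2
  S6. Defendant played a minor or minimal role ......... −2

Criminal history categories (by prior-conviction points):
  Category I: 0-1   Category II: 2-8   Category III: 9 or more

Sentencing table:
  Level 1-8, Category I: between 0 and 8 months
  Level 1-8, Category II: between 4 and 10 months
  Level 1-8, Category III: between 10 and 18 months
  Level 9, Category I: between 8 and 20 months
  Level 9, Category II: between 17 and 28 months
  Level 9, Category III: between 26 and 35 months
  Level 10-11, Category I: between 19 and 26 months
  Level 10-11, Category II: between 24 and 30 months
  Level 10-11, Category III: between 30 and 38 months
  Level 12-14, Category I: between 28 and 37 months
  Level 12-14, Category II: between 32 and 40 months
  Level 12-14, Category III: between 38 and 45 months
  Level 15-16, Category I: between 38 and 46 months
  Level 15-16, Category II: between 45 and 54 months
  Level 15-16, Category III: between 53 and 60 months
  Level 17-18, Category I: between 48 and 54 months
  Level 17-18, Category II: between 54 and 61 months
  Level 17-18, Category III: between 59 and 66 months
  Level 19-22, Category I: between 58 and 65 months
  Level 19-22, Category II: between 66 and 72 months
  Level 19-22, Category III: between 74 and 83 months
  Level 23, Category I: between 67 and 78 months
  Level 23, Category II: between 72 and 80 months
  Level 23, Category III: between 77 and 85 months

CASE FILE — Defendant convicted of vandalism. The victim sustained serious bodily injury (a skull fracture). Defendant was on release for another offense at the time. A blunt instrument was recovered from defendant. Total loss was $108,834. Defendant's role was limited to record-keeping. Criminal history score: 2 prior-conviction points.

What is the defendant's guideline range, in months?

72-80 months

Base offense level for vandalism: 13.
S1 applies: 13 + 4 = 17.
S2 applies (level before this adjustment is 17 ≥ 11, so +4): 17 + 4 = 21.
S3 does not apply.
S4 applies (level before this adjustment is 21 ≥ 16, so +4): 21 + 4 = 25.
S5 applies: 25 + 2 = 27.
S6 applies: 27 − 2 = 25.
Level 25 exceeds the maximum of 23; capped at 23.
Final offense level: 23.
Criminal history: 2 prior points → Category II (2-8).
Level 23 falls in the 23 band.
Grid: Level 23 × Category II = 72-80 months.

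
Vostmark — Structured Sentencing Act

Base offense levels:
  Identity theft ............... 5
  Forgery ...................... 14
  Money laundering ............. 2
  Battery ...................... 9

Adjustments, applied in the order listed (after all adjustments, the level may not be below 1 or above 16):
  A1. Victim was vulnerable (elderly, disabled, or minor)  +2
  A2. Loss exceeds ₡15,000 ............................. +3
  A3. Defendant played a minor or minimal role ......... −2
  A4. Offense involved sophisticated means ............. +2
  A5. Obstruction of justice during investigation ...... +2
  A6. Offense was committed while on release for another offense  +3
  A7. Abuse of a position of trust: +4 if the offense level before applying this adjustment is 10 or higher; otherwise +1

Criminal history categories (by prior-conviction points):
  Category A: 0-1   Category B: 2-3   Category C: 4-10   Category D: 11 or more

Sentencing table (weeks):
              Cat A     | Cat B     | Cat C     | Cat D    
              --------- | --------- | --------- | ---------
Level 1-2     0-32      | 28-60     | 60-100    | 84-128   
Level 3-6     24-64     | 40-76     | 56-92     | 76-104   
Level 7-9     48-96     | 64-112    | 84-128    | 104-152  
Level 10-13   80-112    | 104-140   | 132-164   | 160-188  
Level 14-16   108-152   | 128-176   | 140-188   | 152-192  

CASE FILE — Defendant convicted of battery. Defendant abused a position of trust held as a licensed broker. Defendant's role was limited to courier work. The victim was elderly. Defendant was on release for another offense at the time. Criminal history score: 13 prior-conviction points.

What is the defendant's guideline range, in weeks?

Base offense level for battery: 9.
A1 applies: 9 + 2 = 11.
A3 applies: 11 − 2 = 9.
A6 applies: 9 + 3 = 12.
A7 applies (level before this adjustment is 12 ≥ 10, so +4): 12 + 4 = 16.
Final offense level: 16.
Criminal history: 13 prior points → Category D (11+).
Level 16 falls in the 14-16 band.
Grid: Level 14-16 × Category D = 152-192 weeks.

152-192 weeks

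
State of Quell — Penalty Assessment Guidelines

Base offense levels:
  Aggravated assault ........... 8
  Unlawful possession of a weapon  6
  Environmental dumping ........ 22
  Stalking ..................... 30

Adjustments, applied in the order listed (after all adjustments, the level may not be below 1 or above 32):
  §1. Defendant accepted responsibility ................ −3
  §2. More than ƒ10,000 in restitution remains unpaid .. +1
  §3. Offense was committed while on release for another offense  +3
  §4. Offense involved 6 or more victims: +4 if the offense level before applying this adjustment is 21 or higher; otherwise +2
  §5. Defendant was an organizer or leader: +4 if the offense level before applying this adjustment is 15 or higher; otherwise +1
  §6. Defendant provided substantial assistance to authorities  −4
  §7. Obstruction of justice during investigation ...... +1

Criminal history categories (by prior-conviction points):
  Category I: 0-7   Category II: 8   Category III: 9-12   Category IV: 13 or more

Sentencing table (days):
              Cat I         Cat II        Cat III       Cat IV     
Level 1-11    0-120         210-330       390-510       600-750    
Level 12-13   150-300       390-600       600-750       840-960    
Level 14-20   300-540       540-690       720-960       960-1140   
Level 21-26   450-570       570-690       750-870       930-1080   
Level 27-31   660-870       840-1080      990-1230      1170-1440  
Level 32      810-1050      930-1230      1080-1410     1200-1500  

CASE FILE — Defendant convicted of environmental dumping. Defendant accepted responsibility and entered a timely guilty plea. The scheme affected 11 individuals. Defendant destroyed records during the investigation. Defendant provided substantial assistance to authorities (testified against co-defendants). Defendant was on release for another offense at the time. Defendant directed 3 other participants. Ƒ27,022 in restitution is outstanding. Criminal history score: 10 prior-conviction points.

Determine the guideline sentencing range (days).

990-1230 days

Base offense level for environmental dumping: 22.
§1 applies: 22 − 3 = 19.
§2 applies: 19 + 1 = 20.
§3 applies: 20 + 3 = 23.
§4 applies (level before this adjustment is 23 ≥ 21, so +4): 23 + 4 = 27.
§5 applies (level before this adjustment is 27 ≥ 15, so +4): 27 + 4 = 31.
§6 applies: 31 − 4 = 27.
§7 applies: 27 + 1 = 28.
Final offense level: 28.
Criminal history: 10 prior points → Category III (9-12).
Level 28 falls in the 27-31 band.
Grid: Level 27-31 × Category III = 990-1230 days.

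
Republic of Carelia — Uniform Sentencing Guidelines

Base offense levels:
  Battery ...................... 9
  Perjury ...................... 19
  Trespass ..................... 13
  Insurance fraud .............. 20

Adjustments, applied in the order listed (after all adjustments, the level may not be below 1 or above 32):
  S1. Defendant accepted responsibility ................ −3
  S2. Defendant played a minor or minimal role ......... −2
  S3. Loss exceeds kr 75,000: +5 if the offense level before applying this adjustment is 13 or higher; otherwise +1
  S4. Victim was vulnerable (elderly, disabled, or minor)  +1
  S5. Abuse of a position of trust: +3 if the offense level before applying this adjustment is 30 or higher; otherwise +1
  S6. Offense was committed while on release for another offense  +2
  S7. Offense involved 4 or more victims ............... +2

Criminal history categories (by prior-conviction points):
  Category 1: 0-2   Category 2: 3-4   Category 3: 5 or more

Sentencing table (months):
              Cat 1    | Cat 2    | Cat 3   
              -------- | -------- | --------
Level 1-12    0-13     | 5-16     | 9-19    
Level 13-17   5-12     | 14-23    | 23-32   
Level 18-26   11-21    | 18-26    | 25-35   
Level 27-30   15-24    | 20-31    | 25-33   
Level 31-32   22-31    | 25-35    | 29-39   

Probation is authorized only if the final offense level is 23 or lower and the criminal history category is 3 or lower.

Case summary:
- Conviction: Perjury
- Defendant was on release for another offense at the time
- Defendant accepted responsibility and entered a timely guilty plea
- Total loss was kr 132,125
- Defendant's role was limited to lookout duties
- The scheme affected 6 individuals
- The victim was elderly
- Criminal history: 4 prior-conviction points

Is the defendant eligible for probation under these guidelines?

No

Base offense level for perjury: 19.
S1 applies: 19 − 3 = 16.
S2 applies: 16 − 2 = 14.
S3 applies (level before this adjustment is 14 ≥ 13, so +5): 14 + 5 = 19.
S4 applies: 19 + 1 = 20.
S5 does not apply.
S6 applies: 20 + 2 = 22.
S7 applies: 22 + 2 = 24.
Final offense level: 24.
Criminal history: 4 prior points → Category 2 (3-4).
Level 24 falls in the 18-26 band.
Grid: Level 18-26 × Category 2 = 18-26 months.
Probation check: level 24 > 23 and category 2 ≤ 3 → not eligible.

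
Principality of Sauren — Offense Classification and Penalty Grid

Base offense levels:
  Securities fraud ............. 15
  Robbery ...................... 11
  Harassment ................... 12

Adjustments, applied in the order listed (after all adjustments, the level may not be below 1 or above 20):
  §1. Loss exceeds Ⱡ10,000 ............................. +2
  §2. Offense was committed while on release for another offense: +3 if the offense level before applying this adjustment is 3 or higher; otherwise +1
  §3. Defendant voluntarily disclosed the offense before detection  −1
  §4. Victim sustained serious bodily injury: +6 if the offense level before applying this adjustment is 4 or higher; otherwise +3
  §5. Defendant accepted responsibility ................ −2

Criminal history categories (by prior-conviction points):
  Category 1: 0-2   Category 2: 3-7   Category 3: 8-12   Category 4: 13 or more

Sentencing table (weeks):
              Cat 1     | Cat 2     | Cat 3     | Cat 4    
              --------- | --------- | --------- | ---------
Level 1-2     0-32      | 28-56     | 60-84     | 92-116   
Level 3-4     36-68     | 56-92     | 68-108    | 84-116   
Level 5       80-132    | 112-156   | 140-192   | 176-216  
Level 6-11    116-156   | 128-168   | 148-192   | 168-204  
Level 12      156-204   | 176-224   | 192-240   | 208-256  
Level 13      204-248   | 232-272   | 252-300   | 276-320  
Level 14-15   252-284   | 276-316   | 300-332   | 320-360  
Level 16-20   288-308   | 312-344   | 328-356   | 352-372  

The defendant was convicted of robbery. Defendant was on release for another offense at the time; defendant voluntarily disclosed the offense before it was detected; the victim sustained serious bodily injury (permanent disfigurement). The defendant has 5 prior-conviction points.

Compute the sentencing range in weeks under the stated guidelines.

312-344 weeks

Base offense level for robbery: 11.
§2 applies (level before this adjustment is 11 ≥ 3, so +3): 11 + 3 = 14.
§3 applies: 14 − 1 = 13.
§4 applies (level before this adjustment is 13 ≥ 4, so +6): 13 + 6 = 19.
Final offense level: 19.
Criminal history: 5 prior points → Category 2 (3-7).
Level 19 falls in the 16-20 band.
Grid: Level 16-20 × Category 2 = 312-344 weeks.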